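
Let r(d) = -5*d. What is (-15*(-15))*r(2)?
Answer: -2250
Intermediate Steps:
(-15*(-15))*r(2) = (-15*(-15))*(-5*2) = 225*(-10) = -2250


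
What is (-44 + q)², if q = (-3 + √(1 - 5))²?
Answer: 1377 + 936*I ≈ 1377.0 + 936.0*I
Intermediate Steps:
q = (-3 + 2*I)² (q = (-3 + √(-4))² = (-3 + 2*I)² ≈ 5.0 - 12.0*I)
(-44 + q)² = (-44 + (5 - 12*I))² = (-39 - 12*I)²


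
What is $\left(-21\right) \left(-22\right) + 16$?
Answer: $478$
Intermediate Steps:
$\left(-21\right) \left(-22\right) + 16 = 462 + 16 = 478$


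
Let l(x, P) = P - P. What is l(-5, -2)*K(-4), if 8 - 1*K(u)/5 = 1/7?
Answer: 0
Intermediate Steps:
K(u) = 275/7 (K(u) = 40 - 5/7 = 275/7)
l(x, P) = 0
l(-5, -2)*K(-4) = 0*(275/7) = 0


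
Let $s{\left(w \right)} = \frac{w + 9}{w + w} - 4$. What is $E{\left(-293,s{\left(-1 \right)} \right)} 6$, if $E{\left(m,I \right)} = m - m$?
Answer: $0$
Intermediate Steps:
$s{\left(w \right)} = -4 + \frac{9 + w}{2 w}$ ($s{\left(w \right)} = \frac{9 + w}{2 w} - 4 = -4 + \frac{9 + w}{2 w}$)
$E{\left(m,I \right)} = 0$
$E{\left(-293,s{\left(-1 \right)} \right)} 6 = 0 \cdot 6 = 0$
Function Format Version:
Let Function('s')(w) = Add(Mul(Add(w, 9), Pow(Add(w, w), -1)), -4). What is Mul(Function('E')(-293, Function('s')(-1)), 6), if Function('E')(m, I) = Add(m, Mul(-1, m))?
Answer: 0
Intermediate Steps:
Function('s')(w) = Add(-4, Mul(Rational(1, 2), Pow(w, -1), Add(9, w))) (Function('s')(w) = Add(Mul(Add(9, w), Pow(Mul(2, w), -1)), -4) = Add(Mul(Add(9, w), Mul(Rational(1, 2), Pow(w, -1))), -4) = Add(Mul(Rational(1, 2), Pow(w, -1), Add(9, w)), -4) = Add(-4, Mul(Rational(1, 2), Pow(w, -1), Add(9, w))))
Function('E')(m, I) = 0
Mul(Function('E')(-293, Function('s')(-1)), 6) = Mul(0, 6) = 0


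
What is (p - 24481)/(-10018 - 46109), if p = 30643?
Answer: -2054/18709 ≈ -0.10979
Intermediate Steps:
(p - 24481)/(-10018 - 46109) = (30643 - 24481)/(-10018 - 46109) = 6162/(-56127) = 6162*(-1/56127) = -2054/18709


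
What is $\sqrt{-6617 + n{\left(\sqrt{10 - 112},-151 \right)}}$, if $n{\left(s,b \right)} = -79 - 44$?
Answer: $2 i \sqrt{1685} \approx 82.098 i$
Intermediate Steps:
$n{\left(s,b \right)} = -123$ ($n{\left(s,b \right)} = -79 - 44 = -123$)
$\sqrt{-6617 + n{\left(\sqrt{10 - 112},-151 \right)}} = \sqrt{-6617 - 123} = \sqrt{-6740} = 2 i \sqrt{1685}$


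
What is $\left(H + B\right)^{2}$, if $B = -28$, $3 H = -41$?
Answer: $\frac{15625}{9} \approx 1736.1$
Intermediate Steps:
$H = - \frac{41}{3}$ ($H = \frac{1}{3} \left(-41\right) = - \frac{41}{3} \approx -13.667$)
$\left(H + B\right)^{2} = \left(- \frac{41}{3} - 28\right)^{2} = \left(- \frac{125}{3}\right)^{2} = \frac{15625}{9}$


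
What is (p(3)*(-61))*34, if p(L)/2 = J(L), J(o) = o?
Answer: -12444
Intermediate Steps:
p(L) = 2*L
(p(3)*(-61))*34 = ((2*3)*(-61))*34 = (6*(-61))*34 = -366*34 = -12444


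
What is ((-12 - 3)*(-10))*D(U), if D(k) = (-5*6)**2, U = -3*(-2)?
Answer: 135000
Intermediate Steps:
U = 6
D(k) = 900 (D(k) = (-30)**2 = 900)
((-12 - 3)*(-10))*D(U) = ((-12 - 3)*(-10))*900 = -15*(-10)*900 = 150*900 = 135000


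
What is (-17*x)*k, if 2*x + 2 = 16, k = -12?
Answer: 1428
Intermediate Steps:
x = 7 (x = -1 + (½)*16 = -1 + 8 = 7)
(-17*x)*k = -17*7*(-12) = -119*(-12) = 1428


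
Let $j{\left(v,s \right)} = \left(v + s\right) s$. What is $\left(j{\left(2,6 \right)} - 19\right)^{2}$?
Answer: $841$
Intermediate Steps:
$j{\left(v,s \right)} = s \left(s + v\right)$ ($j{\left(v,s \right)} = \left(s + v\right) s = s \left(s + v\right)$)
$\left(j{\left(2,6 \right)} - 19\right)^{2} = \left(6 \left(6 + 2\right) - 19\right)^{2} = \left(6 \cdot 8 - 19\right)^{2} = \left(48 - 19\right)^{2} = 29^{2} = 841$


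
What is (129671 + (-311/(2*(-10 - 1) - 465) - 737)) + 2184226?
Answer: 1126509231/487 ≈ 2.3132e+6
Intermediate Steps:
(129671 + (-311/(2*(-10 - 1) - 465) - 737)) + 2184226 = (129671 + (-311/(2*(-11) - 465) - 737)) + 2184226 = (129671 + (-311/(-22 - 465) - 737)) + 2184226 = (129671 + (-311/(-487) - 737)) + 2184226 = (129671 + (-1/487*(-311) - 737)) + 2184226 = (129671 + (311/487 - 737)) + 2184226 = (129671 - 358608/487) + 2184226 = 62791169/487 + 2184226 = 1126509231/487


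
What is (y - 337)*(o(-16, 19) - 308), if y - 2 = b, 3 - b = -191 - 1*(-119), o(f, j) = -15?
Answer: 83980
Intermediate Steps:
b = 75 (b = 3 - (-191 - 1*(-119)) = 3 - (-191 + 119) = 3 - 1*(-72) = 3 + 72 = 75)
y = 77 (y = 2 + 75 = 77)
(y - 337)*(o(-16, 19) - 308) = (77 - 337)*(-15 - 308) = -260*(-323) = 83980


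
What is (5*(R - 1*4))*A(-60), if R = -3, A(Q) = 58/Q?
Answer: 203/6 ≈ 33.833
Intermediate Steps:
(5*(R - 1*4))*A(-60) = (5*(-3 - 1*4))*(58/(-60)) = (5*(-3 - 4))*(58*(-1/60)) = (5*(-7))*(-29/30) = -35*(-29/30) = 203/6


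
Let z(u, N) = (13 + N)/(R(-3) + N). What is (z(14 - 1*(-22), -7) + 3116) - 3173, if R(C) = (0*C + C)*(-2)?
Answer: -63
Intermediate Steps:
R(C) = -2*C (R(C) = (0 + C)*(-2) = C*(-2) = -2*C)
z(u, N) = (13 + N)/(6 + N) (z(u, N) = (13 + N)/(-2*(-3) + N) = (13 + N)/(6 + N))
(z(14 - 1*(-22), -7) + 3116) - 3173 = ((13 - 7)/(6 - 7) + 3116) - 3173 = (6/(-1) + 3116) - 3173 = (-1*6 + 3116) - 3173 = (-6 + 3116) - 3173 = 3110 - 3173 = -63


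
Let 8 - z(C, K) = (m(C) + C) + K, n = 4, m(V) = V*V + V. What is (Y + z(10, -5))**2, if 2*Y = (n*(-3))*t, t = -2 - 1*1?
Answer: 7921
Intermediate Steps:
m(V) = V + V**2 (m(V) = V**2 + V = V + V**2)
z(C, K) = 8 - C - K - C*(1 + C) (z(C, K) = 8 - ((C*(1 + C) + C) + K) = 8 - ((C + C*(1 + C)) + K) = 8 - (C + K + C*(1 + C)) = 8 + (-C - K - C*(1 + C)) = 8 - C - K - C*(1 + C))
t = -3 (t = -2 - 1 = -3)
Y = 18 (Y = ((4*(-3))*(-3))/2 = (-12*(-3))/2 = (1/2)*36 = 18)
(Y + z(10, -5))**2 = (18 + (8 - 1*10 - 1*(-5) - 1*10*(1 + 10)))**2 = (18 + (8 - 10 + 5 - 1*10*11))**2 = (18 + (8 - 10 + 5 - 110))**2 = (18 - 107)**2 = (-89)**2 = 7921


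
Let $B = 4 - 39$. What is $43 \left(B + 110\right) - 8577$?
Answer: $-5352$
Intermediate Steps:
$B = -35$
$43 \left(B + 110\right) - 8577 = 43 \left(-35 + 110\right) - 8577 = 43 \cdot 75 - 8577 = 3225 - 8577 = -5352$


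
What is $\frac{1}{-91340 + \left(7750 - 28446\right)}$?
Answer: $- \frac{1}{112036} \approx -8.9257 \cdot 10^{-6}$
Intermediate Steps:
$\frac{1}{-91340 + \left(7750 - 28446\right)} = \frac{1}{-91340 - 20696} = \frac{1}{-112036} = - \frac{1}{112036}$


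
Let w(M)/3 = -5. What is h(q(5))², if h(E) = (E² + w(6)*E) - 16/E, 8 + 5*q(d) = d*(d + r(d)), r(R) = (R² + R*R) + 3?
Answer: 67728521710756/12425625 ≈ 5.4507e+6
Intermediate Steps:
w(M) = -15 (w(M) = 3*(-5) = -15)
r(R) = 3 + 2*R² (r(R) = (R² + R²) + 3 = 2*R² + 3 = 3 + 2*R²)
q(d) = -8/5 + d*(3 + d + 2*d²)/5 (q(d) = -8/5 + (d*(d + (3 + 2*d²)))/5 = -8/5 + (d*(3 + d + 2*d²))/5 = -8/5 + d*(3 + d + 2*d²)/5)
h(E) = E² - 16/E - 15*E (h(E) = (E² - 15*E) - 16/E = E² - 16/E - 15*E)
h(q(5))² = ((-16 + (-8/5 + (⅕)*5² + (⅕)*5*(3 + 2*5²))²*(-15 + (-8/5 + (⅕)*5² + (⅕)*5*(3 + 2*5²))))/(-8/5 + (⅕)*5² + (⅕)*5*(3 + 2*5²)))² = ((-16 + (-8/5 + (⅕)*25 + (⅕)*5*(3 + 2*25))²*(-15 + (-8/5 + (⅕)*25 + (⅕)*5*(3 + 2*25))))/(-8/5 + (⅕)*25 + (⅕)*5*(3 + 2*25)))² = ((-16 + (-8/5 + 5 + (⅕)*5*(3 + 50))²*(-15 + (-8/5 + 5 + (⅕)*5*(3 + 50))))/(-8/5 + 5 + (⅕)*5*(3 + 50)))² = ((-16 + (-8/5 + 5 + (⅕)*5*53)²*(-15 + (-8/5 + 5 + (⅕)*5*53)))/(-8/5 + 5 + (⅕)*5*53))² = ((-16 + (-8/5 + 5 + 53)²*(-15 + (-8/5 + 5 + 53)))/(-8/5 + 5 + 53))² = ((-16 + (282/5)²*(-15 + 282/5))/(282/5))² = (5*(-16 + (79524/25)*(207/5))/282)² = (5*(-16 + 16461468/125)/282)² = ((5/282)*(16459468/125))² = (8229734/3525)² = 67728521710756/12425625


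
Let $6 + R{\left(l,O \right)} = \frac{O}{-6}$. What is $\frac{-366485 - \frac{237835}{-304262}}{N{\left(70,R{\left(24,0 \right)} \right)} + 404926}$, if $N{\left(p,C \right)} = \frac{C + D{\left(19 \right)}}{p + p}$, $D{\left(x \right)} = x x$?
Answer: $- \frac{74338147490}{82136244089} \approx -0.90506$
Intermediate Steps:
$D{\left(x \right)} = x^{2}$
$R{\left(l,O \right)} = -6 - \frac{O}{6}$ ($R{\left(l,O \right)} = -6 + \frac{O}{-6} = -6 + O \left(- \frac{1}{6}\right) = -6 - \frac{O}{6}$)
$N{\left(p,C \right)} = \frac{361 + C}{2 p}$ ($N{\left(p,C \right)} = \frac{C + 19^{2}}{p + p} = \frac{C + 361}{2 p} = \left(361 + C\right) \frac{1}{2 p} = \frac{361 + C}{2 p}$)
$\frac{-366485 - \frac{237835}{-304262}}{N{\left(70,R{\left(24,0 \right)} \right)} + 404926} = \frac{-366485 - \frac{237835}{-304262}}{\frac{361 - 6}{2 \cdot 70} + 404926} = \frac{-366485 - - \frac{237835}{304262}}{\frac{1}{2} \cdot \frac{1}{70} \left(361 + \left(-6 + 0\right)\right) + 404926} = \frac{-366485 + \frac{237835}{304262}}{\frac{1}{2} \cdot \frac{1}{70} \left(361 - 6\right) + 404926} = - \frac{111507221235}{304262 \left(\frac{1}{2} \cdot \frac{1}{70} \cdot 355 + 404926\right)} = - \frac{111507221235}{304262 \left(\frac{71}{28} + 404926\right)} = - \frac{111507221235}{304262 \cdot \frac{11337999}{28}} = \left(- \frac{111507221235}{304262}\right) \frac{28}{11337999} = - \frac{74338147490}{82136244089}$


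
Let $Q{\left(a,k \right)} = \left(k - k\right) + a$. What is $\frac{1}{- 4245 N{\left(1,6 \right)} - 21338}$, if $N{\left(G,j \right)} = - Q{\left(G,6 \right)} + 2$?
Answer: $- \frac{1}{25583} \approx -3.9088 \cdot 10^{-5}$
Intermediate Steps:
$Q{\left(a,k \right)} = a$ ($Q{\left(a,k \right)} = 0 + a = a$)
$N{\left(G,j \right)} = 2 - G$ ($N{\left(G,j \right)} = - G + 2 = 2 - G$)
$\frac{1}{- 4245 N{\left(1,6 \right)} - 21338} = \frac{1}{- 4245 \left(2 - 1\right) - 21338} = \frac{1}{\left(-4245\right) 1 - 21338} = \frac{1}{-4245 - 21338} = \frac{1}{-25583} = - \frac{1}{25583}$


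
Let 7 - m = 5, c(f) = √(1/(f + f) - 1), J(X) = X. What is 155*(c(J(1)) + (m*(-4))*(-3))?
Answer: 3720 + 155*I*√2/2 ≈ 3720.0 + 109.6*I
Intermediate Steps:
c(f) = √(-1 + 1/(2*f)) (c(f) = √(1/(2*f) - 1) = √(-1 + 1/(2*f)))
m = 2 (m = 7 - 1*5 = 7 - 5 = 2)
155*(c(J(1)) + (m*(-4))*(-3)) = 155*(√(-4 + 2/1)/2 + (2*(-4))*(-3)) = 155*(√(-4 + 2*1)/2 - 8*(-3)) = 155*(√(-4 + 2)/2 + 24) = 155*(√(-2)/2 + 24) = 155*((I*√2)/2 + 24) = 155*(I*√2/2 + 24) = 155*(24 + I*√2/2) = 3720 + 155*I*√2/2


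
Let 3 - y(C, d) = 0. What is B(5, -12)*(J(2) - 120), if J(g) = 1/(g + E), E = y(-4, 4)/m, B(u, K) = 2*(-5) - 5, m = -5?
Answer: 12525/7 ≈ 1789.3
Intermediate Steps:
y(C, d) = 3 (y(C, d) = 3 - 1*0 = 3 + 0 = 3)
B(u, K) = -15 (B(u, K) = -10 - 5 = -15)
E = -⅗ (E = 3/(-5) = 3*(-⅕) = -⅗ ≈ -0.60000)
J(g) = 1/(-⅗ + g) (J(g) = 1/(g - ⅗) = 1/(-⅗ + g))
B(5, -12)*(J(2) - 120) = -15*(5/(-3 + 5*2) - 120) = -15*(5/(-3 + 10) - 120) = -15*(5/7 - 120) = -15*(-835/7) = 12525/7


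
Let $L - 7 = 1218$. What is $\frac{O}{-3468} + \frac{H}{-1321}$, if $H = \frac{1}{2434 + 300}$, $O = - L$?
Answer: $\frac{2212111841}{6262538676} \approx 0.35323$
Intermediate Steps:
$L = 1225$ ($L = 7 + 1218 = 1225$)
$O = -1225$ ($O = \left(-1\right) 1225 = -1225$)
$H = \frac{1}{2734} \approx 0.00036576$
$\frac{O}{-3468} + \frac{H}{-1321} = - \frac{1225}{-3468} + \frac{1}{2734 \left(-1321\right)} = \left(-1225\right) \left(- \frac{1}{3468}\right) + \frac{1}{2734} \left(- \frac{1}{1321}\right) = \frac{1225}{3468} - \frac{1}{3611614} = \frac{2212111841}{6262538676}$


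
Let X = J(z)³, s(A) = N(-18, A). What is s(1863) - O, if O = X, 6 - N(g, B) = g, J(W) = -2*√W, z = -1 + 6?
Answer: 24 + 40*√5 ≈ 113.44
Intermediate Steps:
z = 5
N(g, B) = 6 - g
s(A) = 24 (s(A) = 6 - 1*(-18) = 6 + 18 = 24)
X = -40*√5 (X = (-2*√5)³ = -40*√5 ≈ -89.443)
O = -40*√5 ≈ -89.443
s(1863) - O = 24 - (-40)*√5 = 24 + 40*√5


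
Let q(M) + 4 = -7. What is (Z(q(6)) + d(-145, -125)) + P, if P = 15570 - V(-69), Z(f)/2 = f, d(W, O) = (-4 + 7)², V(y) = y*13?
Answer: 16454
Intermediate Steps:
V(y) = 13*y
d(W, O) = 9 (d(W, O) = 3² = 9)
q(M) = -11 (q(M) = -4 - 7 = -11)
Z(f) = 2*f
P = 16467 (P = 15570 - 13*(-69) = 15570 - 1*(-897) = 15570 + 897 = 16467)
(Z(q(6)) + d(-145, -125)) + P = (2*(-11) + 9) + 16467 = (-22 + 9) + 16467 = -13 + 16467 = 16454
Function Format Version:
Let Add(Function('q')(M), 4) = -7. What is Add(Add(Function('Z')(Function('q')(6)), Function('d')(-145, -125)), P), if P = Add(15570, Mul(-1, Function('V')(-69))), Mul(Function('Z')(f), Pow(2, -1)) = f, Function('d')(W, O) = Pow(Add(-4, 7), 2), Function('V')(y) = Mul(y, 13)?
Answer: 16454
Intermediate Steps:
Function('V')(y) = Mul(13, y)
Function('d')(W, O) = 9 (Function('d')(W, O) = Pow(3, 2) = 9)
Function('q')(M) = -11 (Function('q')(M) = Add(-4, -7) = -11)
Function('Z')(f) = Mul(2, f)
P = 16467 (P = Add(15570, Mul(-1, Mul(13, -69))) = Add(15570, Mul(-1, -897)) = Add(15570, 897) = 16467)
Add(Add(Function('Z')(Function('q')(6)), Function('d')(-145, -125)), P) = Add(Add(Mul(2, -11), 9), 16467) = Add(Add(-22, 9), 16467) = Add(-13, 16467) = 16454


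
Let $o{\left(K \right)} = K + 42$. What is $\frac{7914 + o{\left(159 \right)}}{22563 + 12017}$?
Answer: $\frac{1623}{6916} \approx 0.23467$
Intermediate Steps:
$o{\left(K \right)} = 42 + K$
$\frac{7914 + o{\left(159 \right)}}{22563 + 12017} = \frac{7914 + \left(42 + 159\right)}{22563 + 12017} = \frac{7914 + 201}{34580} = 8115 \cdot \frac{1}{34580} = \frac{1623}{6916}$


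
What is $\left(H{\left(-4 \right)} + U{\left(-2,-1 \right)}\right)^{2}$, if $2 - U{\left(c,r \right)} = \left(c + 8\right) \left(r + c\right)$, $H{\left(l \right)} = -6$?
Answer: $196$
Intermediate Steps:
$U{\left(c,r \right)} = 2 - \left(8 + c\right) \left(c + r\right)$ ($U{\left(c,r \right)} = 2 - \left(c + 8\right) \left(r + c\right) = 2 - \left(8 + c\right) \left(c + r\right)$)
$\left(H{\left(-4 \right)} + U{\left(-2,-1 \right)}\right)^{2} = \left(-6 - \left(-22 + 2\right)\right)^{2} = \left(-6 + \left(2 - 4 + 16 + 8 - 2\right)\right)^{2} = \left(-6 + 20\right)^{2} = 14^{2} = 196$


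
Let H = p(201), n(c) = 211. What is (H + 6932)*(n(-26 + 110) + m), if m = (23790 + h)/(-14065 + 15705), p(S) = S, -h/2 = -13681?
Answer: 354146317/205 ≈ 1.7275e+6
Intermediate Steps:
h = 27362 (h = -2*(-13681) = 27362)
m = 6394/205 (m = (23790 + 27362)/(-14065 + 15705) = 51152/1640 = 51152*(1/1640) = 6394/205 ≈ 31.190)
H = 201
(H + 6932)*(n(-26 + 110) + m) = (201 + 6932)*(211 + 6394/205) = 7133*(49649/205) = 354146317/205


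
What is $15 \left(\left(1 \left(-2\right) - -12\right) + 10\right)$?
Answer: $300$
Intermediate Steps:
$15 \left(\left(1 \left(-2\right) - -12\right) + 10\right) = 15 \left(\left(-2 + 12\right) + 10\right) = 15 \left(10 + 10\right) = 15 \cdot 20 = 300$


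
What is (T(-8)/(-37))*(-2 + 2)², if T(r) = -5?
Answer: 0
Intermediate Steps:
(T(-8)/(-37))*(-2 + 2)² = (-5/(-37))*(-2 + 2)² = -1/37*(-5)*0² = (5/37)*0 = 0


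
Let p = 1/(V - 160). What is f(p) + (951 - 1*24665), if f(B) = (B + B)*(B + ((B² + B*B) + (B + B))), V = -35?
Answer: -175836344584/7414875 ≈ -23714.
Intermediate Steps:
p = -1/195 (p = 1/(-35 - 160) = 1/(-195) = -1/195 ≈ -0.0051282)
f(B) = 2*B*(2*B² + 3*B) (f(B) = (2*B)*(B + ((B² + B²) + 2*B)) = (2*B)*(B + (2*B² + 2*B)) = (2*B)*(B + (2*B + 2*B²)) = (2*B)*(2*B² + 3*B) = 2*B*(2*B² + 3*B))
f(p) + (951 - 1*24665) = (-1/195)²*(6 + 4*(-1/195)) + (951 - 1*24665) = (6 - 4/195)/38025 + (951 - 24665) = (1/38025)*(1166/195) - 23714 = 1166/7414875 - 23714 = -175836344584/7414875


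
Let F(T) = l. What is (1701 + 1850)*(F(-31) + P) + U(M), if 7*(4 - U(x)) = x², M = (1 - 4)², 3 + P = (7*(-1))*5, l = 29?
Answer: -223766/7 ≈ -31967.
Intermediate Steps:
F(T) = 29
P = -38 (P = -3 + (7*(-1))*5 = -3 - 7*5 = -3 - 35 = -38)
M = 9 (M = (-3)² = 9)
U(x) = 4 - x²/7
(1701 + 1850)*(F(-31) + P) + U(M) = (1701 + 1850)*(29 - 38) + (4 - ⅐*9²) = 3551*(-9) + (4 - ⅐*81) = -31959 + (4 - 81/7) = -31959 - 53/7 = -223766/7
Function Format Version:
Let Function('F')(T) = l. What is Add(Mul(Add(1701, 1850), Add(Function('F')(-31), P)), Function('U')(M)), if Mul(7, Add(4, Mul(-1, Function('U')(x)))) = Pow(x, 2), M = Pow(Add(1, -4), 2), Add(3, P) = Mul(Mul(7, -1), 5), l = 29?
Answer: Rational(-223766, 7) ≈ -31967.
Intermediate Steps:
Function('F')(T) = 29
P = -38 (P = Add(-3, Mul(Mul(7, -1), 5)) = Add(-3, Mul(-7, 5)) = Add(-3, -35) = -38)
M = 9 (M = Pow(-3, 2) = 9)
Function('U')(x) = Add(4, Mul(Rational(-1, 7), Pow(x, 2)))
Add(Mul(Add(1701, 1850), Add(Function('F')(-31), P)), Function('U')(M)) = Add(Mul(Add(1701, 1850), Add(29, -38)), Add(4, Mul(Rational(-1, 7), Pow(9, 2)))) = Add(Mul(3551, -9), Add(4, Mul(Rational(-1, 7), 81))) = Add(-31959, Add(4, Rational(-81, 7))) = Add(-31959, Rational(-53, 7)) = Rational(-223766, 7)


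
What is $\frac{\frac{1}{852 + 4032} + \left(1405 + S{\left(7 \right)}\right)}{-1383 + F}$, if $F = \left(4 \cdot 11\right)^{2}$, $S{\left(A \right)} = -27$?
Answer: $\frac{6730153}{2700852} \approx 2.4919$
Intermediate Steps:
$F = 1936$ ($F = 44^{2} = 1936$)
$\frac{\frac{1}{852 + 4032} + \left(1405 + S{\left(7 \right)}\right)}{-1383 + F} = \frac{\frac{1}{852 + 4032} + \left(1405 - 27\right)}{-1383 + 1936} = \frac{\frac{1}{4884} + 1378}{553} = \left(\frac{1}{4884} + 1378\right) \frac{1}{553} = \frac{6730153}{4884} \cdot \frac{1}{553} = \frac{6730153}{2700852}$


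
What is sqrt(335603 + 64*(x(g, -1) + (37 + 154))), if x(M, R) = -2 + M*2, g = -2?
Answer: sqrt(347443) ≈ 589.44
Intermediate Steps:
x(M, R) = -2 + 2*M
sqrt(335603 + 64*(x(g, -1) + (37 + 154))) = sqrt(335603 + 64*((-2 + 2*(-2)) + (37 + 154))) = sqrt(335603 + 64*((-2 - 4) + 191)) = sqrt(335603 + 64*(-6 + 191)) = sqrt(335603 + 64*185) = sqrt(335603 + 11840) = sqrt(347443)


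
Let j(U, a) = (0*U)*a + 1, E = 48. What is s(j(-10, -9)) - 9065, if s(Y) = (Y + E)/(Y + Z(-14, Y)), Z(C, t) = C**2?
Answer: -1785756/197 ≈ -9064.8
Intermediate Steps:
j(U, a) = 1 (j(U, a) = 0*a + 1 = 0 + 1 = 1)
s(Y) = (48 + Y)/(196 + Y) (s(Y) = (Y + 48)/(Y + (-14)**2) = (48 + Y)/(Y + 196) = (48 + Y)/(196 + Y))
s(j(-10, -9)) - 9065 = (48 + 1)/(196 + 1) - 9065 = 49/197 - 9065 = -1785756/197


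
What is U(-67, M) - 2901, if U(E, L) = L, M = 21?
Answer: -2880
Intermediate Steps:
U(-67, M) - 2901 = 21 - 2901 = -2880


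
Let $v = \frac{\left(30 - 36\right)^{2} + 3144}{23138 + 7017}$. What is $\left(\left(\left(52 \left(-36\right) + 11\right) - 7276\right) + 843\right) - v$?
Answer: $- \frac{50021750}{6031} \approx -8294.1$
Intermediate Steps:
$v = \frac{636}{6031}$ ($v = \frac{\left(-6\right)^{2} + 3144}{30155} = \left(36 + 3144\right) \frac{1}{30155} = 3180 \cdot \frac{1}{30155} = \frac{636}{6031} \approx 0.10546$)
$\left(\left(\left(52 \left(-36\right) + 11\right) - 7276\right) + 843\right) - v = \left(\left(\left(52 \left(-36\right) + 11\right) - 7276\right) + 843\right) - \frac{636}{6031} = \left(\left(\left(-1872 + 11\right) - 7276\right) + 843\right) - \frac{636}{6031} = \left(\left(-1861 - 7276\right) + 843\right) - \frac{636}{6031} = \left(-9137 + 843\right) - \frac{636}{6031} = -8294 - \frac{636}{6031} = - \frac{50021750}{6031}$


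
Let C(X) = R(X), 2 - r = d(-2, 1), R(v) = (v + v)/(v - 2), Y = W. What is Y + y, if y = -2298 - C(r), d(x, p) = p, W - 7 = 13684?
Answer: 11395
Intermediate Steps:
W = 13691 (W = 7 + 13684 = 13691)
Y = 13691
R(v) = 2*v/(-2 + v) (R(v) = (2*v)/(-2 + v) = 2*v/(-2 + v))
r = 1 (r = 2 - 1*1 = 2 - 1 = 1)
C(X) = 2*X/(-2 + X)
y = -2296 (y = -2298 - 2/(-2 + 1) = -2298 - 2/(-1) = -2298 - 2*(-1) = -2298 - 1*(-2) = -2298 + 2 = -2296)
Y + y = 13691 - 2296 = 11395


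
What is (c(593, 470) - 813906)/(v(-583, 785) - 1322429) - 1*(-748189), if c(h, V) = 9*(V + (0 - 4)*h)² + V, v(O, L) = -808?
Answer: 989999622793/1323237 ≈ 7.4817e+5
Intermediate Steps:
c(h, V) = V + 9*(V - 4*h)² (c(h, V) = 9*(V - 4*h)² + V = V + 9*(V - 4*h)²)
(c(593, 470) - 813906)/(v(-583, 785) - 1322429) - 1*(-748189) = ((470 + 9*(470 - 4*593)²) - 813906)/(-808 - 1322429) - 1*(-748189) = ((470 + 9*(470 - 2372)²) - 813906)/(-1323237) + 748189 = ((470 + 9*(-1902)²) - 813906)*(-1/1323237) + 748189 = ((470 + 9*3617604) - 813906)*(-1/1323237) + 748189 = ((470 + 32558436) - 813906)*(-1/1323237) + 748189 = (32558906 - 813906)*(-1/1323237) + 748189 = 31745000*(-1/1323237) + 748189 = -31745000/1323237 + 748189 = 989999622793/1323237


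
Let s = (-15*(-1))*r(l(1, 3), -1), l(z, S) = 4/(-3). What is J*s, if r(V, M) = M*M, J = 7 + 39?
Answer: 690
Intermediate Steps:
l(z, S) = -4/3 (l(z, S) = 4*(-⅓) = -4/3)
J = 46
r(V, M) = M²
s = 15 (s = -15*(-1)*(-1)² = 15*1 = 15)
J*s = 46*15 = 690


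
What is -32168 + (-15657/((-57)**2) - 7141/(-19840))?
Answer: -691280620217/21486720 ≈ -32172.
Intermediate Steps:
-32168 + (-15657/((-57)**2) - 7141/(-19840)) = -32168 + (-15657/3249 - 7141*(-1/19840)) = -32168 + (-15657*1/3249 + 7141/19840) = -32168 + (-5219/1083 + 7141/19840) = -32168 - 95811257/21486720 = -691280620217/21486720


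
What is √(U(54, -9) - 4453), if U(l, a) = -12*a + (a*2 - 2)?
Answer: 3*I*√485 ≈ 66.068*I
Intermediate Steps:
U(l, a) = -2 - 10*a (U(l, a) = -12*a + (2*a - 2) = -12*a + (-2 + 2*a) = -2 - 10*a)
√(U(54, -9) - 4453) = √((-2 - 10*(-9)) - 4453) = √((-2 + 90) - 4453) = √(88 - 4453) = √(-4365) = 3*I*√485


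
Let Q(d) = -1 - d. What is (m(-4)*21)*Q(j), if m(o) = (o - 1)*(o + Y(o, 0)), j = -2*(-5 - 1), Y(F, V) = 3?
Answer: -1365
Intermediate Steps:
j = 12 (j = -2*(-6) = 12)
m(o) = (-1 + o)*(3 + o) (m(o) = (o - 1)*(o + 3) = (-1 + o)*(3 + o))
(m(-4)*21)*Q(j) = ((-3 + (-4)**2 + 2*(-4))*21)*(-1 - 1*12) = ((-3 + 16 - 8)*21)*(-1 - 12) = (5*21)*(-13) = 105*(-13) = -1365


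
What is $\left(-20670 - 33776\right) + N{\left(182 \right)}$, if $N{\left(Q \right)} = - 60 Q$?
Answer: $-65366$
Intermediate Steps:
$\left(-20670 - 33776\right) + N{\left(182 \right)} = \left(-20670 - 33776\right) - 10920 = -54446 - 10920 = -65366$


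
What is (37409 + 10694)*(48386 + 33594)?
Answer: 3943483940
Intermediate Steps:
(37409 + 10694)*(48386 + 33594) = 48103*81980 = 3943483940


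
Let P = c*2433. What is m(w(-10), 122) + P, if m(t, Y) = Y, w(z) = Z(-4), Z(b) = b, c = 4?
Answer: 9854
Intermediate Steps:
w(z) = -4
P = 9732 (P = 4*2433 = 9732)
m(w(-10), 122) + P = 122 + 9732 = 9854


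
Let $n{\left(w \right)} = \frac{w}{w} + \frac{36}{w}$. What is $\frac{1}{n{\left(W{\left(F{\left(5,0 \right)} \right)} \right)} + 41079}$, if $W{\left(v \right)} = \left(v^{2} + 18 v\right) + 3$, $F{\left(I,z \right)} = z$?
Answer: $\frac{1}{41092} \approx 2.4336 \cdot 10^{-5}$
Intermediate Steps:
$W{\left(v \right)} = 3 + v^{2} + 18 v$
$n{\left(w \right)} = 1 + \frac{36}{w}$
$\frac{1}{n{\left(W{\left(F{\left(5,0 \right)} \right)} \right)} + 41079} = \frac{1}{\frac{36 + \left(3 + 0^{2} + 18 \cdot 0\right)}{3 + 0^{2} + 18 \cdot 0} + 41079} = \frac{1}{\frac{36 + \left(3 + 0 + 0\right)}{3 + 0 + 0} + 41079} = \frac{1}{\frac{36 + 3}{3} + 41079} = \frac{1}{\frac{1}{3} \cdot 39 + 41079} = \frac{1}{13 + 41079} = \frac{1}{41092}$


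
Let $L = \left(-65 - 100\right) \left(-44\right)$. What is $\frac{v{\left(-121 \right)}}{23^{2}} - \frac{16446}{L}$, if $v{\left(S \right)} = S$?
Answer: $- \frac{1596399}{640090} \approx -2.494$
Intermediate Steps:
$L = 7260$ ($L = \left(-165\right) \left(-44\right) = 7260$)
$\frac{v{\left(-121 \right)}}{23^{2}} - \frac{16446}{L} = - \frac{121}{23^{2}} - \frac{16446}{7260} = - \frac{121}{529} - \frac{2741}{1210} = - \frac{1596399}{640090}$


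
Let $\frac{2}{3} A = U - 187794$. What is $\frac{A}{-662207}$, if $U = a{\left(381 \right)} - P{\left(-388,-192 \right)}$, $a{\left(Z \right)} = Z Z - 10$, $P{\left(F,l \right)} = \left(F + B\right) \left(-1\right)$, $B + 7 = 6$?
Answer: $\frac{64548}{662207} \approx 0.097474$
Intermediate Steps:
$B = -1$ ($B = -7 + 6 = -1$)
$P{\left(F,l \right)} = 1 - F$ ($P{\left(F,l \right)} = \left(F - 1\right) \left(-1\right) = \left(-1 + F\right) \left(-1\right) = 1 - F$)
$a{\left(Z \right)} = -10 + Z^{2}$ ($a{\left(Z \right)} = Z^{2} - 10 = -10 + Z^{2}$)
$U = 144762$ ($U = \left(-10 + 381^{2}\right) - \left(1 - -388\right) = \left(-10 + 145161\right) - \left(1 + 388\right) = 145151 - 389 = 144762$)
$A = -64548$ ($A = \frac{3 \left(144762 - 187794\right)}{2} = \frac{3}{2} \left(-43032\right) = -64548$)
$\frac{A}{-662207} = - \frac{64548}{-662207} = \left(-64548\right) \left(- \frac{1}{662207}\right) = \frac{64548}{662207}$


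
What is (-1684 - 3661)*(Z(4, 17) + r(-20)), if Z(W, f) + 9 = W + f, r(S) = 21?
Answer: -176385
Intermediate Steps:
Z(W, f) = -9 + W + f (Z(W, f) = -9 + (W + f) = -9 + W + f)
(-1684 - 3661)*(Z(4, 17) + r(-20)) = (-1684 - 3661)*((-9 + 4 + 17) + 21) = -5345*(12 + 21) = -5345*33 = -176385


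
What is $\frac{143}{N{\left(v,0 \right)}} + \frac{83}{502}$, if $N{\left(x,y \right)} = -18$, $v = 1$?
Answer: $- \frac{17573}{2259} \approx -7.7791$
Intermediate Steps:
$\frac{143}{N{\left(v,0 \right)}} + \frac{83}{502} = \frac{143}{-18} + \frac{83}{502} = 143 \left(- \frac{1}{18}\right) + 83 \cdot \frac{1}{502} = - \frac{143}{18} + \frac{83}{502} = - \frac{17573}{2259}$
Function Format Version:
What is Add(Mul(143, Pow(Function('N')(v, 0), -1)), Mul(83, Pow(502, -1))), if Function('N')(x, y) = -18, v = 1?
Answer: Rational(-17573, 2259) ≈ -7.7791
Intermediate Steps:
Add(Mul(143, Pow(Function('N')(v, 0), -1)), Mul(83, Pow(502, -1))) = Add(Mul(143, Pow(-18, -1)), Mul(83, Pow(502, -1))) = Add(Mul(143, Rational(-1, 18)), Mul(83, Rational(1, 502))) = Add(Rational(-143, 18), Rational(83, 502)) = Rational(-17573, 2259)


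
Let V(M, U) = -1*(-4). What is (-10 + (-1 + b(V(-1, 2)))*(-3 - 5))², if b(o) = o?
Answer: 1156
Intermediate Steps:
V(M, U) = 4
(-10 + (-1 + b(V(-1, 2)))*(-3 - 5))² = (-10 + (-1 + 4)*(-3 - 5))² = (-10 + 3*(-8))² = (-10 - 24)² = (-34)² = 1156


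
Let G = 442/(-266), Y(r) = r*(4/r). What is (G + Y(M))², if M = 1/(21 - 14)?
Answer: 96721/17689 ≈ 5.4679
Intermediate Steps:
M = ⅐ (M = 1/7 = ⅐ ≈ 0.14286)
Y(r) = 4
G = -221/133 (G = 442*(-1/266) = -221/133 ≈ -1.6617)
(G + Y(M))² = (-221/133 + 4)² = (311/133)² = 96721/17689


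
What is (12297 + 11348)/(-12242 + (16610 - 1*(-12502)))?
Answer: 4729/3374 ≈ 1.4016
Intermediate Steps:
(12297 + 11348)/(-12242 + (16610 - 1*(-12502))) = 23645/(-12242 + (16610 + 12502)) = 23645/(-12242 + 29112) = 23645/16870 = 23645*(1/16870) = 4729/3374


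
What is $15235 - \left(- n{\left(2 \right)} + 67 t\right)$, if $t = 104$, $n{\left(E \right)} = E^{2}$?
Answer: $8271$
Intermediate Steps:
$15235 - \left(- n{\left(2 \right)} + 67 t\right) = 15235 + \left(\left(-67\right) 104 + 2^{2}\right) = 15235 + \left(-6968 + 4\right) = 15235 - 6964 = 8271$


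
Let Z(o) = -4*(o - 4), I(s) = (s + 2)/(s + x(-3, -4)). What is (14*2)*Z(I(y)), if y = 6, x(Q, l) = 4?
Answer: 1792/5 ≈ 358.40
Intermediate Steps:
I(s) = (2 + s)/(4 + s) (I(s) = (s + 2)/(s + 4) = (2 + s)/(4 + s))
Z(o) = 16 - 4*o (Z(o) = -4*(-4 + o) = 16 - 4*o)
(14*2)*Z(I(y)) = (14*2)*(16 - 4*(2 + 6)/(4 + 6)) = 28*(16 - 4*8/10) = 28*(16 - 2*8/5) = 28*(16 - 4*⅘) = 28*(16 - 16/5) = 28*(64/5) = 1792/5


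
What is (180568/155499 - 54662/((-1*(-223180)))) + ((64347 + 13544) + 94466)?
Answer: 2990777557787321/17352133410 ≈ 1.7236e+5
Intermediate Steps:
(180568/155499 - 54662/((-1*(-223180)))) + ((64347 + 13544) + 94466) = (180568*(1/155499) - 54662/223180) + (77891 + 94466) = (180568/155499 - 54662*1/223180) + 172357 = (180568/155499 - 27331/111590) + 172357 = 15899639951/17352133410 + 172357 = 2990777557787321/17352133410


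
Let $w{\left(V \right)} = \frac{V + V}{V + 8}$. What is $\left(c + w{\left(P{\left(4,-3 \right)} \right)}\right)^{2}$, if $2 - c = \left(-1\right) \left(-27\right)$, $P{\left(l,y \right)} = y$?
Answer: $\frac{17161}{25} \approx 686.44$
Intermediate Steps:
$w{\left(V \right)} = \frac{2 V}{8 + V}$
$c = -25$ ($c = 2 - \left(-1\right) \left(-27\right) = 2 - 27 = -25$)
$\left(c + w{\left(P{\left(4,-3 \right)} \right)}\right)^{2} = \left(-25 + 2 \left(-3\right) \frac{1}{8 - 3}\right)^{2} = \left(-25 + 2 \left(-3\right) \frac{1}{5}\right)^{2} = \left(-25 - \frac{6}{5}\right)^{2} = \left(- \frac{131}{5}\right)^{2} = \frac{17161}{25}$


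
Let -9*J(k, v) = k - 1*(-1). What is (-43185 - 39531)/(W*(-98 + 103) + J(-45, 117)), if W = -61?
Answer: 744444/2701 ≈ 275.62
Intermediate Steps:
J(k, v) = -⅑ - k/9 (J(k, v) = -(k - 1*(-1))/9 = -(k + 1)/9 = -(1 + k)/9 = -⅑ - k/9)
(-43185 - 39531)/(W*(-98 + 103) + J(-45, 117)) = (-43185 - 39531)/(-61*(-98 + 103) + (-⅑ - ⅑*(-45))) = -82716/(-61*5 + (-⅑ + 5)) = -82716/(-305 + 44/9) = -82716/(-2701/9) = -82716*(-9/2701) = 744444/2701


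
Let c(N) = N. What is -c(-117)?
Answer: 117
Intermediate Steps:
-c(-117) = -1*(-117) = 117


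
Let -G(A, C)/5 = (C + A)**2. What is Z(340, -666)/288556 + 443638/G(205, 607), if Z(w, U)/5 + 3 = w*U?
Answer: -482576280191/118911042040 ≈ -4.0583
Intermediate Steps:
Z(w, U) = -15 + 5*U*w (Z(w, U) = -15 + 5*(w*U) = -15 + 5*(U*w) = -15 + 5*U*w)
G(A, C) = -5*(A + C)**2 (G(A, C) = -5*(C + A)**2 = -5*(A + C)**2)
Z(340, -666)/288556 + 443638/G(205, 607) = (-15 + 5*(-666)*340)/288556 + 443638/((-5*(205 + 607)**2)) = (-15 - 1132200)*(1/288556) + 443638/((-5*812**2)) = -1132215*1/288556 + 443638/((-5*659344)) = -1132215/288556 + 443638/(-3296720) = -1132215/288556 + 443638*(-1/3296720) = -1132215/288556 - 221819/1648360 = -482576280191/118911042040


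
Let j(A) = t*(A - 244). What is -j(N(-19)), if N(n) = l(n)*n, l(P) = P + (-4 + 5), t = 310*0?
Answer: 0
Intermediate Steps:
t = 0
l(P) = 1 + P (l(P) = P + 1 = 1 + P)
N(n) = n*(1 + n) (N(n) = (1 + n)*n = n*(1 + n))
j(A) = 0 (j(A) = 0*(A - 244) = 0*(-244 + A) = 0)
-j(N(-19)) = -1*0 = 0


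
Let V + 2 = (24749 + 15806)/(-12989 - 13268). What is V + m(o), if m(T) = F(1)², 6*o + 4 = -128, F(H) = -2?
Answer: 11959/26257 ≈ 0.45546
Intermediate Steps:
o = -22 (o = -⅔ + (⅙)*(-128) = -⅔ - 64/3 = -22)
m(T) = 4 (m(T) = (-2)² = 4)
V = -93069/26257 (V = -2 + (24749 + 15806)/(-12989 - 13268) = -2 + 40555/(-26257) = -2 + 40555*(-1/26257) = -2 - 40555/26257 = -93069/26257 ≈ -3.5445)
V + m(o) = -93069/26257 + 4 = 11959/26257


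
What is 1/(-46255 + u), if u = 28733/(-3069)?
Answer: -3069/141985328 ≈ -2.1615e-5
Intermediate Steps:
u = -28733/3069 (u = 28733*(-1/3069) = -28733/3069 ≈ -9.3623)
1/(-46255 + u) = 1/(-46255 - 28733/3069) = 1/(-141985328/3069) = -3069/141985328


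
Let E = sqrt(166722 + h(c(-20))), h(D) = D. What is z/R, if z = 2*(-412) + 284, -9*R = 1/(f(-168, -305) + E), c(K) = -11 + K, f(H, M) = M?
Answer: -1482300 + 4860*sqrt(166691) ≈ 5.0193e+5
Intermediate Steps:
E = sqrt(166691) (E = sqrt(166722 + (-11 - 20)) = sqrt(166722 - 31) = sqrt(166691) ≈ 408.28)
R = -1/(9*(-305 + sqrt(166691))) ≈ -0.0010758
z = -540 (z = -824 + 284 = -540)
z/R = -540/(-305/662994 - sqrt(166691)/662994)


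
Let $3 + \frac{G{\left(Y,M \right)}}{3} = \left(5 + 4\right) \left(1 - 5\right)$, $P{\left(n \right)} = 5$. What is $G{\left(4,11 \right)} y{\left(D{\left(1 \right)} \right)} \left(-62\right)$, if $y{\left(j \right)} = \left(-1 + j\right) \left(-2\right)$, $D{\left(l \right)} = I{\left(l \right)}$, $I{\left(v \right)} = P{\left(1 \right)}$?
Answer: $-58032$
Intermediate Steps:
$I{\left(v \right)} = 5$
$D{\left(l \right)} = 5$
$G{\left(Y,M \right)} = -117$ ($G{\left(Y,M \right)} = -9 + 3 \left(5 + 4\right) \left(1 - 5\right) = -9 + 3 \cdot 9 \left(-4\right) = -9 + 3 \left(-36\right) = -9 - 108 = -117$)
$y{\left(j \right)} = 2 - 2 j$
$G{\left(4,11 \right)} y{\left(D{\left(1 \right)} \right)} \left(-62\right) = - 117 \left(2 - 10\right) \left(-62\right) = \left(-117\right) \left(-8\right) \left(-62\right) = 936 \left(-62\right) = -58032$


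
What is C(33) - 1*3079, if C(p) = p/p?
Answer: -3078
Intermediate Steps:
C(p) = 1
C(33) - 1*3079 = 1 - 1*3079 = 1 - 3079 = -3078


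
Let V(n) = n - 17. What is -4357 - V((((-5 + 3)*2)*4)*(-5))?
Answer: -4420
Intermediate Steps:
V(n) = -17 + n
-4357 - V((((-5 + 3)*2)*4)*(-5)) = -4357 - (-17 + (((-5 + 3)*2)*4)*(-5)) = -4357 - (-17 + (-2*2*4)*(-5)) = -4357 - (-17 - 4*4*(-5)) = -4357 - (-17 - 16*(-5)) = -4357 - (-17 + 80) = -4357 - 1*63 = -4357 - 63 = -4420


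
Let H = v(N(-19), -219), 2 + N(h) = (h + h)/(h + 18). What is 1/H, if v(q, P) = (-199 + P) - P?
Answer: -1/199 ≈ -0.0050251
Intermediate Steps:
N(h) = -2 + 2*h/(18 + h) (N(h) = -2 + (h + h)/(h + 18) = -2 + (2*h)/(18 + h) = -2 + 2*h/(18 + h))
v(q, P) = -199
H = -199
1/H = 1/(-199) = -1/199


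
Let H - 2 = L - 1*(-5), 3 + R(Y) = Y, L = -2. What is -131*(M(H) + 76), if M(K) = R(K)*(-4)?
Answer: -8908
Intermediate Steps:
R(Y) = -3 + Y
H = 5 (H = 2 + (-2 - 1*(-5)) = 2 + (-2 + 5) = 2 + 3 = 5)
M(K) = 12 - 4*K (M(K) = (-3 + K)*(-4) = 12 - 4*K)
-131*(M(H) + 76) = -131*((12 - 4*5) + 76) = -131*((12 - 20) + 76) = -131*(-8 + 76) = -131*68 = -8908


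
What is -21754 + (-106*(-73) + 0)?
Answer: -14016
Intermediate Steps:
-21754 + (-106*(-73) + 0) = -21754 + (7738 + 0) = -21754 + 7738 = -14016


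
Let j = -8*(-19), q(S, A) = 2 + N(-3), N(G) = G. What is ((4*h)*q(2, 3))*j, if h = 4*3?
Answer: -7296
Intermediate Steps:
q(S, A) = -1 (q(S, A) = 2 - 3 = -1)
h = 12
j = 152
((4*h)*q(2, 3))*j = ((4*12)*(-1))*152 = (48*(-1))*152 = -48*152 = -7296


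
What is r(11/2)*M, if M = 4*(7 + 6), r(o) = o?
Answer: 286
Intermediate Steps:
M = 52 (M = 4*13 = 52)
r(11/2)*M = (11/2)*52 = 286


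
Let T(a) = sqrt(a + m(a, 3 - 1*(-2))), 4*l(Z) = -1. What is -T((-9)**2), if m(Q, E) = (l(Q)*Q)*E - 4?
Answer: -I*sqrt(97)/2 ≈ -4.9244*I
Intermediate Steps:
l(Z) = -1/4 (l(Z) = (1/4)*(-1) = -1/4)
m(Q, E) = -4 - E*Q/4 (m(Q, E) = (-Q/4)*E - 4 = -E*Q/4 - 4 = -4 - E*Q/4)
T(a) = sqrt(-4 - a/4) (T(a) = sqrt(a + (-4 - (3 - 1*(-2))*a/4)) = sqrt(a + (-4 - (3 + 2)*a/4)) = sqrt(a + (-4 - 1/4*5*a)) = sqrt(a + (-4 - 5*a/4)) = sqrt(-4 - a/4))
-T((-9)**2) = -sqrt(-16 - 1*(-9)**2)/2 = -sqrt(-16 - 1*81)/2 = -sqrt(-16 - 81)/2 = -sqrt(-97)/2 = -I*sqrt(97)/2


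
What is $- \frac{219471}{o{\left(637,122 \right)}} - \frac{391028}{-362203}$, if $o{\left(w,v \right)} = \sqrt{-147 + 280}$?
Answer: $\frac{391028}{362203} - \frac{31353 \sqrt{133}}{19} \approx -19029.0$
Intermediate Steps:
$o{\left(w,v \right)} = \sqrt{133}$
$- \frac{219471}{o{\left(637,122 \right)}} - \frac{391028}{-362203} = - \frac{219471}{\sqrt{133}} - \frac{391028}{-362203} = - 219471 \frac{\sqrt{133}}{133} - - \frac{391028}{362203} = - \frac{31353 \sqrt{133}}{19} + \frac{391028}{362203} = \frac{391028}{362203} - \frac{31353 \sqrt{133}}{19}$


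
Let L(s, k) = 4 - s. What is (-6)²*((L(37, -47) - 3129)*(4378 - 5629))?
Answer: 142403832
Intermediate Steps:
(-6)²*((L(37, -47) - 3129)*(4378 - 5629)) = (-6)²*(((4 - 1*37) - 3129)*(4378 - 5629)) = 36*(((4 - 37) - 3129)*(-1251)) = 36*((-33 - 3129)*(-1251)) = 36*(-3162*(-1251)) = 36*3955662 = 142403832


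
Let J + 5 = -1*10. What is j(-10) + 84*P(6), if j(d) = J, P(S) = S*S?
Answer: 3009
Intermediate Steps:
P(S) = S**2
J = -15 (J = -5 - 1*10 = -5 - 10 = -15)
j(d) = -15
j(-10) + 84*P(6) = -15 + 84*6**2 = -15 + 84*36 = -15 + 3024 = 3009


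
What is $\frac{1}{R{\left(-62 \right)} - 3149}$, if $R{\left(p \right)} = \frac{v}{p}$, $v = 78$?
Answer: $- \frac{31}{97658} \approx -0.00031743$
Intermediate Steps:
$R{\left(p \right)} = \frac{78}{p}$
$\frac{1}{R{\left(-62 \right)} - 3149} = \frac{1}{\frac{78}{-62} - 3149} = \frac{1}{78 \left(- \frac{1}{62}\right) - 3149} = \frac{1}{- \frac{39}{31} - 3149} = \frac{1}{- \frac{97658}{31}} = - \frac{31}{97658}$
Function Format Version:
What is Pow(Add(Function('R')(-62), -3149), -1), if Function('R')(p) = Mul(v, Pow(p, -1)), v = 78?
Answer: Rational(-31, 97658) ≈ -0.00031743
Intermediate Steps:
Function('R')(p) = Mul(78, Pow(p, -1))
Pow(Add(Function('R')(-62), -3149), -1) = Pow(Add(Mul(78, Pow(-62, -1)), -3149), -1) = Pow(Add(Mul(78, Rational(-1, 62)), -3149), -1) = Pow(Add(Rational(-39, 31), -3149), -1) = Pow(Rational(-97658, 31), -1) = Rational(-31, 97658)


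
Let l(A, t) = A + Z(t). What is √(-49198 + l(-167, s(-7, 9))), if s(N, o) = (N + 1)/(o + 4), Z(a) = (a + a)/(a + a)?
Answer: 2*I*√12341 ≈ 222.18*I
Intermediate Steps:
Z(a) = 1 (Z(a) = (2*a)/((2*a)) = (2*a)*(1/(2*a)) = 1)
s(N, o) = (1 + N)/(4 + o)
l(A, t) = 1 + A (l(A, t) = A + 1 = 1 + A)
√(-49198 + l(-167, s(-7, 9))) = √(-49198 + (1 - 167)) = √(-49198 - 166) = √(-49364) = 2*I*√12341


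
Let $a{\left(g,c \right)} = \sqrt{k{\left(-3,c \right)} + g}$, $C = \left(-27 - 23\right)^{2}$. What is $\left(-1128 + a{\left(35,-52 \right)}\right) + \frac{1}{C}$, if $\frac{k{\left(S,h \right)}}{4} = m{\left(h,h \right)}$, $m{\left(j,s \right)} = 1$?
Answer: $- \frac{2819999}{2500} + \sqrt{39} \approx -1121.8$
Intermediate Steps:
$k{\left(S,h \right)} = 4$ ($k{\left(S,h \right)} = 4 \cdot 1 = 4$)
$C = 2500$ ($C = \left(-27 - 23\right)^{2} = \left(-50\right)^{2} = 2500$)
$a{\left(g,c \right)} = \sqrt{4 + g}$
$\left(-1128 + a{\left(35,-52 \right)}\right) + \frac{1}{C} = \left(-1128 + \sqrt{4 + 35}\right) + \frac{1}{2500} = \left(-1128 + \sqrt{39}\right) + \frac{1}{2500} = - \frac{2819999}{2500} + \sqrt{39}$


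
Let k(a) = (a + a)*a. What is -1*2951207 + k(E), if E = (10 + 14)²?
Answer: -2287655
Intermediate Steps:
E = 576 (E = 24² = 576)
k(a) = 2*a² (k(a) = (2*a)*a = 2*a²)
-1*2951207 + k(E) = -1*2951207 + 2*576² = -2951207 + 2*331776 = -2951207 + 663552 = -2287655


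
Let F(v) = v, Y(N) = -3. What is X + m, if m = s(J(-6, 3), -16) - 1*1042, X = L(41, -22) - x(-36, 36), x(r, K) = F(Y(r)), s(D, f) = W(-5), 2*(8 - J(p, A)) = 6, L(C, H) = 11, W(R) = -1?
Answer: -1029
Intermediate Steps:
J(p, A) = 5 (J(p, A) = 8 - 1/2*6 = 8 - 3 = 5)
s(D, f) = -1
x(r, K) = -3
X = 14 (X = 11 - 1*(-3) = 11 + 3 = 14)
m = -1043 (m = -1 - 1*1042 = -1 - 1042 = -1043)
X + m = 14 - 1043 = -1029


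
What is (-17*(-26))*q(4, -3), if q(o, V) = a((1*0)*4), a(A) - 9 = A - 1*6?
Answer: 1326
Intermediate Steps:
a(A) = 3 + A (a(A) = 9 + (A - 1*6) = 9 + (A - 6) = 9 + (-6 + A) = 3 + A)
q(o, V) = 3 (q(o, V) = 3 + (1*0)*4 = 3 + 0*4 = 3 + 0 = 3)
(-17*(-26))*q(4, -3) = -17*(-26)*3 = 442*3 = 1326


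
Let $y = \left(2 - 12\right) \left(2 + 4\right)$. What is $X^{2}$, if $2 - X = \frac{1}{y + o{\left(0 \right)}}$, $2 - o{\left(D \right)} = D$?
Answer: $\frac{13689}{3364} \approx 4.0693$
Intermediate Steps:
$o{\left(D \right)} = 2 - D$
$y = -60$ ($y = \left(-10\right) 6 = -60$)
$X = \frac{117}{58}$ ($X = 2 - \frac{1}{-60 + \left(2 - 0\right)} = 2 - \frac{1}{-60 + \left(2 + 0\right)} = 2 - \frac{1}{-60 + 2} = 2 - \frac{1}{-58} = 2 - - \frac{1}{58} = 2 + \frac{1}{58} = \frac{117}{58} \approx 2.0172$)
$X^{2} = \left(\frac{117}{58}\right)^{2} = \frac{13689}{3364}$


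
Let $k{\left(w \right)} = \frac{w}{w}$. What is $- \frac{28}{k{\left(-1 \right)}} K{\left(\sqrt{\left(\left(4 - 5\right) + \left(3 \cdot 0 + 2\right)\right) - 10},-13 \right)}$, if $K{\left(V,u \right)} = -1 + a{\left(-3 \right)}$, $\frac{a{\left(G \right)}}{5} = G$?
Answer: $448$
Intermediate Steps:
$k{\left(w \right)} = 1$
$a{\left(G \right)} = 5 G$
$K{\left(V,u \right)} = -16$ ($K{\left(V,u \right)} = -1 + 5 \left(-3\right) = -1 - 15 = -16$)
$- \frac{28}{k{\left(-1 \right)}} K{\left(\sqrt{\left(\left(4 - 5\right) + \left(3 \cdot 0 + 2\right)\right) - 10},-13 \right)} = - \frac{28}{1} \left(-16\right) = \left(-28\right) 1 \left(-16\right) = \left(-28\right) \left(-16\right) = 448$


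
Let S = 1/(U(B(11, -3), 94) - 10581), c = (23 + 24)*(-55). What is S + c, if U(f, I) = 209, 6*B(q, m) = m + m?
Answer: -26811621/10372 ≈ -2585.0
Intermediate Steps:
c = -2585 (c = 47*(-55) = -2585)
B(q, m) = m/3 (B(q, m) = (m + m)/6 = (2*m)/6 = m/3)
S = -1/10372 (S = 1/(209 - 10581) = 1/(-10372) = -1/10372 ≈ -9.6413e-5)
S + c = -1/10372 - 2585 = -26811621/10372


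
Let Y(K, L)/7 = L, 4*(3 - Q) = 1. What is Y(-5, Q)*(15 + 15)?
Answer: 1155/2 ≈ 577.50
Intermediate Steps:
Q = 11/4 (Q = 3 - ¼*1 = 3 - ¼ = 11/4 ≈ 2.7500)
Y(K, L) = 7*L
Y(-5, Q)*(15 + 15) = (7*(11/4))*(15 + 15) = (77/4)*30 = 1155/2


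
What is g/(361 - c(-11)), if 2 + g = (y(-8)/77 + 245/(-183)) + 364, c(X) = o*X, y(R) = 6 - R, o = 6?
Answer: 726377/859551 ≈ 0.84507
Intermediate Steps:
c(X) = 6*X
g = 726377/2013 (g = -2 + (((6 - 1*(-8))/77 + 245/(-183)) + 364) = -2 + (((6 + 8)*(1/77) + 245*(-1/183)) + 364) = -2 + ((14*(1/77) - 245/183) + 364) = -2 + ((2/11 - 245/183) + 364) = -2 + (-2329/2013 + 364) = -2 + 730403/2013 = 726377/2013 ≈ 360.84)
g/(361 - c(-11)) = 726377/(2013*(361 - 6*(-11))) = 726377/(2013*(361 - 1*(-66))) = 726377/(2013*(361 + 66)) = (726377/2013)/427 = (726377/2013)*(1/427) = 726377/859551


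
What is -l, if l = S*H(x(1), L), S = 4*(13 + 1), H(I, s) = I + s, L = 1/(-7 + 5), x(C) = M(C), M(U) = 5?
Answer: -252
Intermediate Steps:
x(C) = 5
L = -1/2 (L = 1/(-2) = -1/2 ≈ -0.50000)
S = 56 (S = 4*14 = 56)
l = 252 (l = 56*(5 - 1/2) = 56*(9/2) = 252)
-l = -1*252 = -252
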